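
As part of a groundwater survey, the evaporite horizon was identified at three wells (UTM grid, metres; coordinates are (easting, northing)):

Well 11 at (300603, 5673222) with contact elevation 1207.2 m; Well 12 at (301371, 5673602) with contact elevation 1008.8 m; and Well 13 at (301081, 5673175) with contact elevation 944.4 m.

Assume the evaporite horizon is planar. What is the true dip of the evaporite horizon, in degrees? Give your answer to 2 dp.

Two edge vectors: Well 11→Well 12 = (768, 380, -198.4), Well 11→Well 13 = (478, -47, -262.8).
Normal n = (Well 11→Well 12) × (Well 11→Well 13) = (-109188.8, 106995.2, -217736).
So ∂z/∂E = −n_x/n_z = −0.50147 and ∂z/∂N = −n_y/n_z = 0.49140.
Gradient magnitude |∇z| = √(a² + b²) = √(0.25148 + 0.24147) = 0.70210.
True dip = arctan(0.70210) = 35.07°, dipping toward SE (azimuth ≈ 134°).

35.07°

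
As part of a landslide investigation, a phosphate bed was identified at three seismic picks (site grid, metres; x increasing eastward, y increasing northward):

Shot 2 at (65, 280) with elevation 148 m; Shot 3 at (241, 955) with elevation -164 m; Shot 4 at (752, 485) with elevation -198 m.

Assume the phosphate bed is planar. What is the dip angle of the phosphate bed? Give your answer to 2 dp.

28.14°

Two edge vectors: Shot 2→Shot 3 = (176, 675, -312), Shot 2→Shot 4 = (687, 205, -346).
Normal n = (Shot 2→Shot 3) × (Shot 2→Shot 4) = (-169590, -153448, -427645).
So ∂z/∂x = −n_x/n_z = −0.39657 and ∂z/∂y = −n_y/n_z = −0.35882.
Gradient magnitude |∇z| = √(a² + b²) = √(0.15727 + 0.12875) = 0.53481.
True dip = arctan(0.53481) = 28.14°, dipping toward NE (azimuth ≈ 048°).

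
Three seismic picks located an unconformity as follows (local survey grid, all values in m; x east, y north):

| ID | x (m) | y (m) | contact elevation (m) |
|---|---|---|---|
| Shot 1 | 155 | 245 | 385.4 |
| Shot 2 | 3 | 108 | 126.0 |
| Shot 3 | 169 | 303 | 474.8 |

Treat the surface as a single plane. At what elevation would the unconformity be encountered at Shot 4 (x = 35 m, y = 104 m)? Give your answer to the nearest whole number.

133 m

Let the plane be z = a·x + b·y + c.
Shot 2−Shot 1: −152a − 137b = −259.4;  Shot 3−Shot 1: 14a + 58b = 89.4.
Solving gives a = 0.40554, b = 1.44349.
Then c = 385.4 − a·155 − b·245 = −31.11.
At (35, 104): z = 14.2 + 150.1 − 31.11 = 133.2 m.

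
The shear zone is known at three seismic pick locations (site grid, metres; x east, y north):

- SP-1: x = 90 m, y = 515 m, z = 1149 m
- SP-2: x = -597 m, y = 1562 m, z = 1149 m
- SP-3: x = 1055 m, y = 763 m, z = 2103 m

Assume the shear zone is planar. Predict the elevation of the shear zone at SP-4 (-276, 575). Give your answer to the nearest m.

873 m

Two edge vectors: SP-1→SP-2 = (-687, 1047, 0), SP-1→SP-3 = (965, 248, 954).
Normal n = (SP-1→SP-2) × (SP-1→SP-3) = (998838, 655398, -1180731).
So ∂z/∂x = −n_x/n_z = 0.84595 and ∂z/∂y = −n_y/n_z = 0.55508.
Intercept c from SP-1: 1149 − 76.14 − 285.87 = 787.00.
At (-276, 575): z = −233.5 + 319.2 + 787.00 = 872.7 m.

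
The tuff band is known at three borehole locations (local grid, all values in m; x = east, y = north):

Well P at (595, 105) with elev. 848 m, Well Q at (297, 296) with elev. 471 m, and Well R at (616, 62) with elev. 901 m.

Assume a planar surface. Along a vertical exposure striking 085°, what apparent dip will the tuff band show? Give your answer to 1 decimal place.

31.4°

Let the plane be z = a·x + b·y + c.
Well Q−Well P: −298a + 191b = −377;  Well R−Well P: 21a − 43b = 53.
Solving gives a = 0.69158, b = −0.89481.
Unit vector along 085° is (sin 85°, cos 85°) = (0.9962, 0.0872).
Slope in that direction = a·(0.9962) + b·(0.0872) = 0.61096.
Apparent dip = arctan|0.61096| = 31.4° (true dip is 48.5°, so apparent ≤ true as expected).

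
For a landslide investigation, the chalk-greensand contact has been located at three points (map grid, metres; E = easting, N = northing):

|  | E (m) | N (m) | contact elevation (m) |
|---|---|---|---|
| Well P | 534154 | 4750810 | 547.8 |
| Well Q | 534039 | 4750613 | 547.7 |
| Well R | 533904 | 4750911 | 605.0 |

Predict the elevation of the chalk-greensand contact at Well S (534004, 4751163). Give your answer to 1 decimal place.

613.8 m

Two edge vectors: Well P→Well Q = (-115, -197, -0.1), Well P→Well R = (-250, 101, 57.2).
Normal n = (Well P→Well Q) × (Well P→Well R) = (-11258.3, 6603, -60865).
So ∂z/∂E = −n_x/n_z = −0.184971659 and ∂z/∂N = −n_y/n_z = 0.108485994.
Intercept c from Well P: 547.8 + 98803.35 − 515396.34 = −416045.19.
At (534004, 4751163): z = −98775.6 + 515434.6 − 416045.19 = 613.8 m.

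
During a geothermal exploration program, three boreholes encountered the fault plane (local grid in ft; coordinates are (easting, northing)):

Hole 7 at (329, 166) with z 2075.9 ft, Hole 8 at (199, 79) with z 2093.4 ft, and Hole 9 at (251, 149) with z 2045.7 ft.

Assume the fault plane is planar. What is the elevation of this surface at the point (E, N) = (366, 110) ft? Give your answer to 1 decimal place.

2164.3 ft

Two edge vectors: Hole 7→Hole 8 = (-130, -87, 17.5), Hole 7→Hole 9 = (-78, -17, -30.2).
Normal n = (Hole 7→Hole 8) × (Hole 7→Hole 9) = (2924.9, -5291, -4576).
So ∂z/∂E = −n_x/n_z = 0.63918 and ∂z/∂N = −n_y/n_z = −1.15625.
Intercept c from Hole 7: 2075.9 − 210.29 + 191.94 = 2057.55.
At (366, 110): z = 233.9 − 127.2 + 2057.55 = 2164.3 ft.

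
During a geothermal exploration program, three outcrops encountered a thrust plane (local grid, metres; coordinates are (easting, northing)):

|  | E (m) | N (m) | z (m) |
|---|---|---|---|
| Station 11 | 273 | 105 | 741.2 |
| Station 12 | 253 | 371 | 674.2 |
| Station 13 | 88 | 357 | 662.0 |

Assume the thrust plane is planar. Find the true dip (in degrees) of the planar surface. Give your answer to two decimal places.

14.71°

Let the plane be z = a·E + b·N + c.
Station 12−Station 11: −20a + 266b = −67;  Station 13−Station 11: −185a + 252b = −79.2.
Solving gives a = 0.09471, b = −0.24476.
Gradient magnitude |∇z| = √(a² + b²) = √(0.00897 + 0.05991) = 0.26244.
True dip = arctan(0.26244) = 14.71°, dipping toward NNW (azimuth ≈ 339°).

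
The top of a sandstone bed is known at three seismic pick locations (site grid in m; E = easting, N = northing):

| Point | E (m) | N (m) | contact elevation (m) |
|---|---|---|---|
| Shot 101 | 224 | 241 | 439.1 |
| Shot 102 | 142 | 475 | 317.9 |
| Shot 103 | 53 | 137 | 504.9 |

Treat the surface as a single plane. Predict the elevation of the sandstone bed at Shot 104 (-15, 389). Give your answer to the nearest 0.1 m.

Let the plane be z = a·E + b·N + c.
Shot 102−Shot 101: −82a + 234b = −121.2;  Shot 103−Shot 101: −171a − 104b = 65.8.
Solving gives a = −0.05753, b = −0.53811.
Then c = 439.1 − a·224 − b·241 = 581.67.
At (-15, 389): z = 0.9 − 209.3 + 581.67 = 373.2 m.

373.2 m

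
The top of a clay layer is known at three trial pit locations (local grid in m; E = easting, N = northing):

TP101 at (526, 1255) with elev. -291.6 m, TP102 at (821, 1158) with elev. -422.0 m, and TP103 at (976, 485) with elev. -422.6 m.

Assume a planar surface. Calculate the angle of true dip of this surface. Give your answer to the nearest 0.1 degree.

Two edge vectors: TP101→TP102 = (295, -97, -130.4), TP101→TP103 = (450, -770, -131).
Normal n = (TP101→TP102) × (TP101→TP103) = (-87701, -20035, -183500).
So ∂z/∂E = −n_x/n_z = −0.47793 and ∂z/∂N = −n_y/n_z = −0.10918.
Gradient magnitude |∇z| = √(a² + b²) = √(0.22842 + 0.01192) = 0.49025.
True dip = arctan(0.49025) = 26.1°, dipping toward ENE (azimuth ≈ 077°).

26.1°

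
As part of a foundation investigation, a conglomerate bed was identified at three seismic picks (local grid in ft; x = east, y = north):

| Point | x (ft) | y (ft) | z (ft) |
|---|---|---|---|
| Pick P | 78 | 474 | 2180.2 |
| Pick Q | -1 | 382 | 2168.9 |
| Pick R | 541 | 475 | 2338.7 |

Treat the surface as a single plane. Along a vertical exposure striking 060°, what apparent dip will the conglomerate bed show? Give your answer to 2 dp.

Two edge vectors: Pick P→Pick Q = (-79, -92, -11.3), Pick P→Pick R = (463, 1, 158.5).
Normal n = (Pick P→Pick Q) × (Pick P→Pick R) = (-14570.7, 7289.6, 42517).
So ∂z/∂x = −n_x/n_z = 0.34270 and ∂z/∂y = −n_y/n_z = −0.17145.
Unit vector along 060° is (sin 60°, cos 60°) = (0.8660, 0.5000).
Slope in that direction = a·(0.8660) + b·(0.5000) = 0.21106.
Apparent dip = arctan|0.21106| = 11.92° (true dip is 21.0°, so apparent ≤ true as expected).

11.92°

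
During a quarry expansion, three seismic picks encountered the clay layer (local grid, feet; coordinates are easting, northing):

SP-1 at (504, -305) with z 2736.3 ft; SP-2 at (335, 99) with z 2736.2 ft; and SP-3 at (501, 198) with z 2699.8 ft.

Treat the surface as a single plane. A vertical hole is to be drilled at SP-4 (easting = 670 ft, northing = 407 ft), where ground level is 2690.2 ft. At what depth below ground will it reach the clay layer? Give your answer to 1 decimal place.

35.4 ft

Two edge vectors: SP-1→SP-2 = (-169, 404, -0.1), SP-1→SP-3 = (-3, 503, -36.5).
Normal n = (SP-1→SP-2) × (SP-1→SP-3) = (-14695.7, -6168.2, -83795).
So ∂z/∂easting = −n_x/n_z = −0.17538 and ∂z/∂northing = −n_y/n_z = −0.07361.
Intercept c from SP-1: 2736.3 + 88.39 − 22.45 = 2802.24.
At (670, 407): z_contact = −117.50 − 29.96 + 2802.24 = 2654.78 ft.
Depth below ground = 2690.2 − 2654.78 = 35.4 ft.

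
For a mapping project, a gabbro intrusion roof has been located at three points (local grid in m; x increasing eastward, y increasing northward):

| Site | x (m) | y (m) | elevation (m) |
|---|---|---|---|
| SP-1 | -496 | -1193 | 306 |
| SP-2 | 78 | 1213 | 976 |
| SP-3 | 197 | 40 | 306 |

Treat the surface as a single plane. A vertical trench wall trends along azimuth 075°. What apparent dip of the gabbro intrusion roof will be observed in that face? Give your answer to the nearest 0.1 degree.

35.2°

Let the plane be z = a·x + b·y + c.
SP-2−SP-1: 574a + 2406b = 670;  SP-3−SP-1: 693a + 1233b = 0.
Solving gives a = −0.86088, b = 0.48385.
Unit vector along 075° is (sin 75°, cos 75°) = (0.9659, 0.2588).
Slope in that direction = a·(0.9659) + b·(0.2588) = −0.70631.
Apparent dip = arctan|0.70631| = 35.2° (true dip is 44.6°, so apparent ≤ true as expected).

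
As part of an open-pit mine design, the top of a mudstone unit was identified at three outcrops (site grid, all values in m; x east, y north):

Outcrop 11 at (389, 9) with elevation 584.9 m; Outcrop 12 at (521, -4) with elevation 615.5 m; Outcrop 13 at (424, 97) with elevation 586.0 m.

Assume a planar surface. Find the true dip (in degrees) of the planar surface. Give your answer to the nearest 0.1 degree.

13.3°

Two edge vectors: Outcrop 11→Outcrop 12 = (132, -13, 30.6), Outcrop 11→Outcrop 13 = (35, 88, 1.1).
Normal n = (Outcrop 11→Outcrop 12) × (Outcrop 11→Outcrop 13) = (-2707.1, 925.8, 12071).
So ∂z/∂x = −n_x/n_z = 0.22426 and ∂z/∂y = −n_y/n_z = −0.07670.
Gradient magnitude |∇z| = √(a² + b²) = √(0.05029 + 0.00588) = 0.23702.
True dip = arctan(0.23702) = 13.3°, dipping toward WNW (azimuth ≈ 289°).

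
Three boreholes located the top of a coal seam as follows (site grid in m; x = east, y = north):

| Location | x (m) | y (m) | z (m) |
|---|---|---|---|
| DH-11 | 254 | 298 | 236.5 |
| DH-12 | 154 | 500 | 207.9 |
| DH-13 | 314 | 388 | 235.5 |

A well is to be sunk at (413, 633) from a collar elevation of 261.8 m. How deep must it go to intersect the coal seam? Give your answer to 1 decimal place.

36.2 m

Let the plane be z = a·x + b·y + c.
DH-12−DH-11: −100a + 202b = −28.6;  DH-13−DH-11: 60a + 90b = −1.
Solving gives a = 0.11231, b = −0.08598.
Then c = 236.5 − a·254 − b·298 = 233.60.
At (413, 633): z_contact = 46.38 − 54.43 + 233.60 = 225.55 m.
Depth below ground = 261.8 − 225.55 = 36.2 m.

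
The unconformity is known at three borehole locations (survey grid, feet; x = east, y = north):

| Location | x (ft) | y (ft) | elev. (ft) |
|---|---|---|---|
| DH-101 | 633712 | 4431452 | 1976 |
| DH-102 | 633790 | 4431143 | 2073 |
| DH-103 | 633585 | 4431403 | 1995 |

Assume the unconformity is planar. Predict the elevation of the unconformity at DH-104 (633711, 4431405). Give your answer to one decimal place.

Let the plane be z = a·x + b·y + c.
DH-102−DH-101: 78a − 309b = 97;  DH-103−DH-101: −127a − 49b = 19.
Solving gives a = −0.025960757, b = −0.320469058.
Then c = 1976 − a·633712 − b·4431452 = 1438570.89.
At (633711, 4431405): z = −16451.6 − 1420128.2 + 1438570.89 = 1991.1 ft.

1991.1 ft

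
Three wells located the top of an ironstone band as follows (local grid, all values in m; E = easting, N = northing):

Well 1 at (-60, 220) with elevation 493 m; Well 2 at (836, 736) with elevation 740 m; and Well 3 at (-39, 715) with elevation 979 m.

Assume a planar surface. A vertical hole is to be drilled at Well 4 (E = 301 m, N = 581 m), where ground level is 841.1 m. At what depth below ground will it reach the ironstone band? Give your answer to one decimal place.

96.3 m

Let the plane be z = a·E + b·N + c.
Well 2−Well 1: 896a + 516b = 247;  Well 3−Well 1: 21a + 495b = 486.
Solving gives a = −0.29701, b = 0.99442.
Then c = 493 − a·-60 − b·220 = 256.41.
At (301, 581): z_contact = −89.40 + 577.76 + 256.41 = 744.76 m.
Depth below ground = 841.1 − 744.76 = 96.3 m.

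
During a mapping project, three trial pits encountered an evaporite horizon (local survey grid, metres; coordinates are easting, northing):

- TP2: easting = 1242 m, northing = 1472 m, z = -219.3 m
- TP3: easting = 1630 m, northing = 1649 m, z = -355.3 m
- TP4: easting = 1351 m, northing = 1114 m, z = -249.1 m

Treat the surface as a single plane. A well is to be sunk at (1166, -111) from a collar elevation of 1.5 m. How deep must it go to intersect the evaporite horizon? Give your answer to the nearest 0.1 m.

162.2 m

Let the plane be z = a·easting + b·northing + c.
TP3−TP2: 388a + 177b = −136;  TP4−TP2: 109a − 358b = −29.8.
Solving gives a = −0.341110, b = −0.020617.
Then c = -219.3 − a·1242 − b·1472 = 234.71.
At (1166, -111): z_contact = −397.73 + 2.29 + 234.71 = -160.74 m.
Depth below ground = 1.5 − (-160.74) = 162.2 m.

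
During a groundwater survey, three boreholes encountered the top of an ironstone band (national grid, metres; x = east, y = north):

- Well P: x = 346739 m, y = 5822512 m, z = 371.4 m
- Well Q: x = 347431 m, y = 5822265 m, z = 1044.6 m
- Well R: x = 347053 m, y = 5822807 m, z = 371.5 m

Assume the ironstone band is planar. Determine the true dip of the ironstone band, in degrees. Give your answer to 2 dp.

45.83°

Two edge vectors: Well P→Well Q = (692, -247, 673.2), Well P→Well R = (314, 295, 0.1).
Normal n = (Well P→Well Q) × (Well P→Well R) = (-198618.7, 211315.6, 281698).
So ∂z/∂x = −n_x/n_z = 0.70508 and ∂z/∂y = −n_y/n_z = −0.75015.
Gradient magnitude |∇z| = √(a² + b²) = √(0.49713 + 0.56272) = 1.02949.
True dip = arctan(1.02949) = 45.83°, dipping toward NW (azimuth ≈ 317°).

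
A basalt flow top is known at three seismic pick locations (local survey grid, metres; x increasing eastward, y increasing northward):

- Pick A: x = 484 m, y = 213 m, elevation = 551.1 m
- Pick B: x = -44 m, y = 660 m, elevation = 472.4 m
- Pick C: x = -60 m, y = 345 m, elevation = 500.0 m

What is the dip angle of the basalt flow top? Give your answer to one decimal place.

Let the plane be z = a·x + b·y + c.
Pick B−Pick A: −528a + 447b = −78.7;  Pick C−Pick A: −544a + 132b = −51.1.
Solving gives a = 0.07179, b = −0.09127.
Gradient magnitude |∇z| = √(a² + b²) = √(0.00515 + 0.00833) = 0.11612.
True dip = arctan(0.11612) = 6.6°, dipping toward NW (azimuth ≈ 322°).

6.6°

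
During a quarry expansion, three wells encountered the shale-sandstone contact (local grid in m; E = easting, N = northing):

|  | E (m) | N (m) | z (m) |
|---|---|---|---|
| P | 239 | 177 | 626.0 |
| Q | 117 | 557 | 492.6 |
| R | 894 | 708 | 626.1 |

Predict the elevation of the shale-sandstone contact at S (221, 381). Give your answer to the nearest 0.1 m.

565.1 m

Let the plane be z = a·E + b·N + c.
Q−P: −122a + 380b = −133.4;  R−P: 655a + 531b = 0.1.
Solving gives a = 0.22594, b = −0.27851.
Then c = 626 − a·239 − b·177 = 621.30.
At (221, 381): z = 49.9 − 106.1 + 621.30 = 565.1 m.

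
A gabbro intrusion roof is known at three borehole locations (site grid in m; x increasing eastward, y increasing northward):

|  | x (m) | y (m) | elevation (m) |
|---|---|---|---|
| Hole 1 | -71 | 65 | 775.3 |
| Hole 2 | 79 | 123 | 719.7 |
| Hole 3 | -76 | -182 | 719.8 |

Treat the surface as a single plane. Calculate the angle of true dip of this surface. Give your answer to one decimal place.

Two edge vectors: Hole 1→Hole 2 = (150, 58, -55.6), Hole 1→Hole 3 = (-5, -247, -55.5).
Normal n = (Hole 1→Hole 2) × (Hole 1→Hole 3) = (-16952.2, 8603, -36760).
So ∂z/∂x = −n_x/n_z = −0.46116 and ∂z/∂y = −n_y/n_z = 0.23403.
Gradient magnitude |∇z| = √(a² + b²) = √(0.21267 + 0.05477) = 0.51714.
True dip = arctan(0.51714) = 27.3°, dipping toward ESE (azimuth ≈ 117°).

27.3°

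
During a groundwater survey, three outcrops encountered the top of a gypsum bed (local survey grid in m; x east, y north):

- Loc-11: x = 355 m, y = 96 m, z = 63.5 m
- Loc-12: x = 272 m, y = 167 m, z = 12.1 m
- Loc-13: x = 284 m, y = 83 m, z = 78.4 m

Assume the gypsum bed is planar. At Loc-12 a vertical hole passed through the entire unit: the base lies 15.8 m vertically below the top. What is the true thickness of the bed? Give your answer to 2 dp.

Two edge vectors: Loc-11→Loc-12 = (-83, 71, -51.4), Loc-11→Loc-13 = (-71, -13, 14.9).
Normal n = (Loc-11→Loc-12) × (Loc-11→Loc-13) = (389.7, 4886.1, 6120).
So ∂z/∂x = −n_x/n_z = −0.06368 and ∂z/∂y = −n_y/n_z = −0.79838.
|∇z| = √(a²+b²) = 0.80092, so dip δ = arctan(0.80092) = 38.69°.
True thickness = vertical thickness × cos δ = 15.8 × cos 38.69° = 12.33 m.

12.33 m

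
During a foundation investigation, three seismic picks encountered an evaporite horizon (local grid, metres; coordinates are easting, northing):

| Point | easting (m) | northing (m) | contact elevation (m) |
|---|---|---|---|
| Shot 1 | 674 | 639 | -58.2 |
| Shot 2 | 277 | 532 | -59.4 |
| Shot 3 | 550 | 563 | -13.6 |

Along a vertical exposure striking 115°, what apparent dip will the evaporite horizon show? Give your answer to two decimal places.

Let the plane be z = a·easting + b·northing + c.
Shot 2−Shot 1: −397a − 107b = −1.2;  Shot 3−Shot 1: −124a − 76b = 44.6.
Solving gives a = 0.28771, b = −1.05626.
Unit vector along 115° is (sin 115°, cos 115°) = (0.9063, -0.4226).
Slope in that direction = a·(0.9063) + b·(-0.4226) = 0.70715.
Apparent dip = arctan|0.70715| = 35.27° (true dip is 47.6°, so apparent ≤ true as expected).

35.27°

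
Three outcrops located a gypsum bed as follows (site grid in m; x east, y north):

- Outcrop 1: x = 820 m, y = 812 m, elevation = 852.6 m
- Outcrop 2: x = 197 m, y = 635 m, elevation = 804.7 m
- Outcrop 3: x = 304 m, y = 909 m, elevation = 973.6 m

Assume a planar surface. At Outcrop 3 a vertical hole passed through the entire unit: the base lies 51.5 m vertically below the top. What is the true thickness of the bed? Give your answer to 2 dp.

Let the plane be z = a·x + b·y + c.
Outcrop 2−Outcrop 1: −623a − 177b = −47.9;  Outcrop 3−Outcrop 1: −516a + 97b = 121.
Solving gives a = −0.11051, b = 0.65958.
|∇z| = √(a²+b²) = 0.66877, so dip δ = arctan(0.66877) = 33.77°.
True thickness = vertical thickness × cos δ = 51.5 × cos 33.77° = 42.81 m.

42.81 m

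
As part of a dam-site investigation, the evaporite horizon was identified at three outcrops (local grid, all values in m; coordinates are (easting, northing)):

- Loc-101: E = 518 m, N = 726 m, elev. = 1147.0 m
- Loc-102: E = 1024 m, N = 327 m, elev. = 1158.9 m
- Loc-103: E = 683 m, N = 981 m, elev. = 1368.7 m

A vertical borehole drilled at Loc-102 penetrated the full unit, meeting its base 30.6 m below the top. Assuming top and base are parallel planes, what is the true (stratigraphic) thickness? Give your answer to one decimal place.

Two edge vectors: Loc-101→Loc-102 = (506, -399, 11.9), Loc-101→Loc-103 = (165, 255, 221.7).
Normal n = (Loc-101→Loc-102) × (Loc-101→Loc-103) = (-91492.8, -110216.7, 194865).
So ∂z/∂E = −n_x/n_z = 0.46952 and ∂z/∂N = −n_y/n_z = 0.56561.
|∇z| = √(a²+b²) = 0.73509, so dip δ = arctan(0.73509) = 36.32°.
True thickness = vertical thickness × cos δ = 30.6 × cos 36.32° = 24.7 m.

24.7 m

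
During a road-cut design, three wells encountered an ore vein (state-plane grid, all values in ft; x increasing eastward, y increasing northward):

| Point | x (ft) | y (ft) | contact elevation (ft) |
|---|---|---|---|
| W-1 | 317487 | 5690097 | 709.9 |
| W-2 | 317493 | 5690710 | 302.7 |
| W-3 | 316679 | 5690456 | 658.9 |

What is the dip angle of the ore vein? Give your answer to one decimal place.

Let the plane be z = a·x + b·y + c.
W-2−W-1: 6a + 613b = −407.2;  W-3−W-1: −808a + 359b = −51.
Solving gives a = −0.23102, b = −0.66201.
Gradient magnitude |∇z| = √(a² + b²) = √(0.05337 + 0.43826) = 0.70116.
True dip = arctan(0.70116) = 35.0°, dipping toward NNE (azimuth ≈ 019°).

35.0°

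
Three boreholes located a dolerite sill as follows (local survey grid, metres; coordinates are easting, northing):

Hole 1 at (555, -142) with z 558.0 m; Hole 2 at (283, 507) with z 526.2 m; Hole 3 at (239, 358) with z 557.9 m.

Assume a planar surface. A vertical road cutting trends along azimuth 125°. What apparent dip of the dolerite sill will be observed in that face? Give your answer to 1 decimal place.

6.0°

Let the plane be z = a·easting + b·northing + c.
Hole 2−Hole 1: −272a + 649b = −31.8;  Hole 3−Hole 1: −316a + 500b = −0.1.
Solving gives a = −0.22922, b = −0.14506.
Unit vector along 125° is (sin 125°, cos 125°) = (0.8192, -0.5736).
Slope in that direction = a·(0.8192) + b·(-0.5736) = −0.10456.
Apparent dip = arctan|0.10456| = 6.0° (true dip is 15.2°, so apparent ≤ true as expected).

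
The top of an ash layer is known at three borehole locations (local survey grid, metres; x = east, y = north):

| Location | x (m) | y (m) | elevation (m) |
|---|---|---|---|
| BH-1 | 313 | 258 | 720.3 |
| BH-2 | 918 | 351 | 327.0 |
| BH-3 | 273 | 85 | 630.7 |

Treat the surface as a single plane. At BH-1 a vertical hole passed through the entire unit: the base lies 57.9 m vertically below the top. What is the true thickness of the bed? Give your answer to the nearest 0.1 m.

40.4 m

Two edge vectors: BH-1→BH-2 = (605, 93, -393.3), BH-1→BH-3 = (-40, -173, -89.6).
Normal n = (BH-1→BH-2) × (BH-1→BH-3) = (-76373.7, 69940, -100945).
So ∂z/∂x = −n_x/n_z = −0.75659 and ∂z/∂y = −n_y/n_z = 0.69285.
|∇z| = √(a²+b²) = 1.02590, so dip δ = arctan(1.02590) = 45.73°.
True thickness = vertical thickness × cos δ = 57.9 × cos 45.73° = 40.4 m.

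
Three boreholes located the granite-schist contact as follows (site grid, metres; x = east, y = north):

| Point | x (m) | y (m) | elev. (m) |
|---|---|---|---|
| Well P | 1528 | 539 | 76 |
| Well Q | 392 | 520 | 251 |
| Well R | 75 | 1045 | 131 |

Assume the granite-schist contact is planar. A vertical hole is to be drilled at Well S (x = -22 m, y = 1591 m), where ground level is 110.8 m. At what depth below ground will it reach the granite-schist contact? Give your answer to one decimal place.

139.2 m

Two edge vectors: Well P→Well Q = (-1136, -19, 175), Well P→Well R = (-1453, 506, 55).
Normal n = (Well P→Well Q) × (Well P→Well R) = (-89595, -191795, -602423).
So ∂z/∂x = −n_x/n_z = −0.148724 and ∂z/∂y = −n_y/n_z = −0.318373.
Intercept c from Well P: 76 + 227.25 + 171.60 = 474.85.
At (-22, 1591): z_contact = 3.27 − 506.53 + 474.85 = -28.41 m.
Depth below ground = 110.8 − (-28.41) = 139.2 m.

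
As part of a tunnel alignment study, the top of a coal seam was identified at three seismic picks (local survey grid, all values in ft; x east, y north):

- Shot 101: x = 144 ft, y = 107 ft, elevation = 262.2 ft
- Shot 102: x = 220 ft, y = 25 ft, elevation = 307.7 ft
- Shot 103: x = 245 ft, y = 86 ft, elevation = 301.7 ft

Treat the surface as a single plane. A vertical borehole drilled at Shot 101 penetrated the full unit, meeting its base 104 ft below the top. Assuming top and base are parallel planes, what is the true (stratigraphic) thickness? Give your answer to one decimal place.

96.0 ft

Two edge vectors: Shot 101→Shot 102 = (76, -82, 45.5), Shot 101→Shot 103 = (101, -21, 39.5).
Normal n = (Shot 101→Shot 102) × (Shot 101→Shot 103) = (-2283.5, 1593.5, 6686).
So ∂z/∂x = −n_x/n_z = 0.34153 and ∂z/∂y = −n_y/n_z = −0.23833.
|∇z| = √(a²+b²) = 0.41647, so dip δ = arctan(0.41647) = 22.61°.
True thickness = vertical thickness × cos δ = 104 × cos 22.61° = 96.0 ft.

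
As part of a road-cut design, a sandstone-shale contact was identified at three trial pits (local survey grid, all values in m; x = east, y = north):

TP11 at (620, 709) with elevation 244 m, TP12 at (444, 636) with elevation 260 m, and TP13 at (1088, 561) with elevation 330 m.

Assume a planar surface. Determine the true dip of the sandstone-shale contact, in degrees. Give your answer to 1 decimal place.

Two edge vectors: TP11→TP12 = (-176, -73, 16), TP11→TP13 = (468, -148, 86).
Normal n = (TP11→TP12) × (TP11→TP13) = (-3910, 22624, 60212).
So ∂z/∂x = −n_x/n_z = 0.06494 and ∂z/∂y = −n_y/n_z = −0.37574.
Gradient magnitude |∇z| = √(a² + b²) = √(0.00422 + 0.14118) = 0.38131.
True dip = arctan(0.38131) = 20.9°, dipping toward N (azimuth ≈ 350°).

20.9°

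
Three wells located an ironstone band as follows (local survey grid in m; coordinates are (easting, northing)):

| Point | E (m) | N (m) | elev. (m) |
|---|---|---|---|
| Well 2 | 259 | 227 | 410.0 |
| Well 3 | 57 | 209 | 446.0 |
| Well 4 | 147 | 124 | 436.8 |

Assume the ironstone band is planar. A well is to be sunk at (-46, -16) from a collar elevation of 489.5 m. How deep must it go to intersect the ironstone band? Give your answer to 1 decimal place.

9.3 m

Two edge vectors: Well 2→Well 3 = (-202, -18, 36), Well 2→Well 4 = (-112, -103, 26.8).
Normal n = (Well 2→Well 3) × (Well 2→Well 4) = (3225.6, 1381.6, 18790).
So ∂z/∂E = −n_x/n_z = −0.17167 and ∂z/∂N = −n_y/n_z = −0.07353.
Intercept c from Well 2: 410 + 44.46 + 16.69 = 471.15.
At (-46, -16): z_contact = 7.90 + 1.18 + 471.15 = 480.23 m.
Depth below ground = 489.5 − 480.23 = 9.3 m.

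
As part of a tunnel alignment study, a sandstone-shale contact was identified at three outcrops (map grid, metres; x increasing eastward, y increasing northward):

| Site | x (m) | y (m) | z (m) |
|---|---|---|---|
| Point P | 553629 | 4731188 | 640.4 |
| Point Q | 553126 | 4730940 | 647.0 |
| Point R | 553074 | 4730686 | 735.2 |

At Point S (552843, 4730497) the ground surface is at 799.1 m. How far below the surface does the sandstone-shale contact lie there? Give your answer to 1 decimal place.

Two edge vectors: Point P→Point Q = (-503, -248, 6.6), Point P→Point R = (-555, -502, 94.8).
Normal n = (Point P→Point Q) × (Point P→Point R) = (-20197.2, 44021.4, 114866).
So ∂z/∂x = −n_x/n_z = 0.175832709 and ∂z/∂y = −n_y/n_z = −0.383241342.
Intercept c from Point P: 640.4 − 97346.09 + 1813186.84 = 1716481.15.
At (552843, 4730497): z_contact = 97207.88 − 1812922.02 + 1716481.15 = 767.02 m.
Depth below ground = 799.1 − 767.02 = 32.1 m.

32.1 m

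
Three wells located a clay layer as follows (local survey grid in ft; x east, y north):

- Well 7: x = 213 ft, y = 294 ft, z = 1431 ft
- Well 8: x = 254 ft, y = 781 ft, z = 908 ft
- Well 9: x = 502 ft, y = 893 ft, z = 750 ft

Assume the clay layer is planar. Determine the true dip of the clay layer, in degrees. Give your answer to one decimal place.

47.0°

Let the plane be z = a·x + b·y + c.
Well 8−Well 7: 41a + 487b = −523;  Well 9−Well 7: 289a + 599b = −681.
Solving gives a = −0.15811, b = −1.06061.
Gradient magnitude |∇z| = √(a² + b²) = √(0.02500 + 1.12490) = 1.07233.
True dip = arctan(1.07233) = 47.0°, dipping toward N (azimuth ≈ 008°).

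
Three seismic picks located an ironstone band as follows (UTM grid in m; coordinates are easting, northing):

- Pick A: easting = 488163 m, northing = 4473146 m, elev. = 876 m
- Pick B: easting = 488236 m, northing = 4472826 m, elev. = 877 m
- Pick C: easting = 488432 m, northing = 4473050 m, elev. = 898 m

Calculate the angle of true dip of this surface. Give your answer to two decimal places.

5.11°

Let the plane be z = a·easting + b·northing + c.
Pick B−Pick A: 73a − 320b = 1;  Pick C−Pick A: 269a − 96b = 22.
Solving gives a = 0.08782, b = 0.01691.
Gradient magnitude |∇z| = √(a² + b²) = √(0.00771 + 0.00029) = 0.08943.
True dip = arctan(0.08943) = 5.11°, dipping toward W (azimuth ≈ 259°).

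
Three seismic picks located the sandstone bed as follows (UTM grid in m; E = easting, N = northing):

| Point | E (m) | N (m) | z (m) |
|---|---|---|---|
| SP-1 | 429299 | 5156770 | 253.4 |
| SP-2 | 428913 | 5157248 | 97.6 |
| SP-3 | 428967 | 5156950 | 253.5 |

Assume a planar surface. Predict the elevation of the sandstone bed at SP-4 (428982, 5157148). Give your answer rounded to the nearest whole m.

134 m

Let the plane be z = a·E + b·N + c.
SP-2−SP-1: −386a + 478b = −155.8;  SP-3−SP-1: −332a + 180b = 0.1.
Solving gives a = −0.31487401, b = −0.58021207.
Then c = 253.4 − a·429299 − b·5156770 = 3127448.69.
At (428982, 5157148): z = −135075.3 − 2992239.5 + 3127448.69 = 133.9 m.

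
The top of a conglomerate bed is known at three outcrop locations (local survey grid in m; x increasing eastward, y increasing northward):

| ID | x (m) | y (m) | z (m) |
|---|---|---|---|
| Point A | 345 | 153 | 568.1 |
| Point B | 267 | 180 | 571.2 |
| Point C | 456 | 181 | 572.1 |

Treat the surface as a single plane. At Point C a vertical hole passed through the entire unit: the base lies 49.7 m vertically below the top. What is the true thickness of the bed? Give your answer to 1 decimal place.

49.3 m

Two edge vectors: Point A→Point B = (-78, 27, 3.1), Point A→Point C = (111, 28, 4).
Normal n = (Point A→Point B) × (Point A→Point C) = (21.2, 656.1, -5181).
So ∂z/∂x = −n_x/n_z = 0.00409 and ∂z/∂y = −n_y/n_z = 0.12664.
|∇z| = √(a²+b²) = 0.12670, so dip δ = arctan(0.12670) = 7.22°.
True thickness = vertical thickness × cos δ = 49.7 × cos 7.22° = 49.3 m.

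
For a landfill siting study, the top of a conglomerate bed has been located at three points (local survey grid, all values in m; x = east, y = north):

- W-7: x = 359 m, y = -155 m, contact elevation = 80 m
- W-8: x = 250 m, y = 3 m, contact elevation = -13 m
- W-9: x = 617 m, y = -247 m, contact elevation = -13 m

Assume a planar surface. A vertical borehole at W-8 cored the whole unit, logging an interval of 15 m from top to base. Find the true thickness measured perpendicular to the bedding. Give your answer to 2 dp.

8.96 m

Let the plane be z = a·x + b·y + c.
W-8−W-7: −109a + 158b = −93;  W-9−W-7: 258a − 92b = −93.
Solving gives a = −0.75644, b = −1.11046.
|∇z| = √(a²+b²) = 1.34362, so dip δ = arctan(1.34362) = 53.34°.
True thickness = vertical thickness × cos δ = 15 × cos 53.34° = 8.96 m.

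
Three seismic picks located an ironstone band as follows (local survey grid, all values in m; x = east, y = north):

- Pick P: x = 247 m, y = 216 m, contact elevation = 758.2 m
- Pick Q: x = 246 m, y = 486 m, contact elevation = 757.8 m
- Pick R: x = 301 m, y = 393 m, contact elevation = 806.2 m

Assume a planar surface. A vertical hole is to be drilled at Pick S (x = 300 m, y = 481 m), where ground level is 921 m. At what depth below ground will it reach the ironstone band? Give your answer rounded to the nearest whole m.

Two edge vectors: Pick P→Pick Q = (-1, 270, -0.4), Pick P→Pick R = (54, 177, 48).
Normal n = (Pick P→Pick Q) × (Pick P→Pick R) = (13030.8, 26.4, -14757).
So ∂z/∂x = −n_x/n_z = 0.88303 and ∂z/∂y = −n_y/n_z = 0.00179.
Intercept c from Pick P: 758.2 − 218.11 − 0.39 = 539.71.
At (300, 481): z_contact = 264.9 + 0.9 + 539.71 = 805.5 m.
Depth below ground = 921 − 805.5 = 116 m.

116 m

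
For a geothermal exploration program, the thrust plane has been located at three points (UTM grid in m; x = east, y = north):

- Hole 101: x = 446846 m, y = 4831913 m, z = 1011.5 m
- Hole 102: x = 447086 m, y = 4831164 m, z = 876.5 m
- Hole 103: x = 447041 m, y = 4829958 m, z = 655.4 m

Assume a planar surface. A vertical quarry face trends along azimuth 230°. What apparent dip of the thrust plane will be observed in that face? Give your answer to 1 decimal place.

Two edge vectors: Hole 101→Hole 102 = (240, -749, -135), Hole 101→Hole 103 = (195, -1955, -356.1).
Normal n = (Hole 101→Hole 102) × (Hole 101→Hole 103) = (2793.9, 59139, -323145).
So ∂z/∂x = −n_x/n_z = 0.00865 and ∂z/∂y = −n_y/n_z = 0.18301.
Unit vector along 230° is (sin 230°, cos 230°) = (-0.7660, -0.6428).
Slope in that direction = a·(-0.7660) + b·(-0.6428) = −0.12426.
Apparent dip = arctan|0.12426| = 7.1° (true dip is 10.4°, so apparent ≤ true as expected).

7.1°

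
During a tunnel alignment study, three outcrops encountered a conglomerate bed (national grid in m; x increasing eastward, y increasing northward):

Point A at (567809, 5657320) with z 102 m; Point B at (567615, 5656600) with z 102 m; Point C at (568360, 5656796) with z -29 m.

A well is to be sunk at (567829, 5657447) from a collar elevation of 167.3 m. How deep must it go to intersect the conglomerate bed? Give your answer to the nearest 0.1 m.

62.6 m

Let the plane be z = a·x + b·y + c.
Point B−Point A: −194a − 720b = 0;  Point C−Point A: 551a − 524b = −131.
Solving gives a = −0.189254699, b = 0.050993627.
Then c = 102 − a·567809 − b·5657320 = −180924.75.
At (567829, 5657447): z_contact = −107464.31 + 288493.74 − 180924.75 = 104.69 m.
Depth below ground = 167.3 − 104.69 = 62.6 m.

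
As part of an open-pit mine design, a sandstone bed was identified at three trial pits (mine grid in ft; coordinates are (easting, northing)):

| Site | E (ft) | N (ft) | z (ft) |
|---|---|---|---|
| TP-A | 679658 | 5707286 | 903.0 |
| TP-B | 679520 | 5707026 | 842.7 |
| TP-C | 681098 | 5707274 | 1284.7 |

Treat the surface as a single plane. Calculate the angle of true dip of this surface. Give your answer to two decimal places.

15.69°

Let the plane be z = a·E + b·N + c.
TP-B−TP-A: −138a − 260b = −60.3;  TP-C−TP-A: 1440a − 12b = 381.7.
Solving gives a = 0.26583, b = 0.09083.
Gradient magnitude |∇z| = √(a² + b²) = √(0.07066 + 0.00825) = 0.28092.
True dip = arctan(0.28092) = 15.69°, dipping toward WSW (azimuth ≈ 251°).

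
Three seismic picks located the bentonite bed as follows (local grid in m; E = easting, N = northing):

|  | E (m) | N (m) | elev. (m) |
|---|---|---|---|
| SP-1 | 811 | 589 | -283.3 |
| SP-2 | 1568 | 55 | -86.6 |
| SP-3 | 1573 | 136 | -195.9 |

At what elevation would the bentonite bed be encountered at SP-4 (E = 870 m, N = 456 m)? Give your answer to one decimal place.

Two edge vectors: SP-1→SP-2 = (757, -534, 196.7), SP-1→SP-3 = (762, -453, 87.4).
Normal n = (SP-1→SP-2) × (SP-1→SP-3) = (42433.5, 83723.6, 63987).
So ∂z/∂E = −n_x/n_z = −0.663158 and ∂z/∂N = −n_y/n_z = −1.308447.
Intercept c from SP-1: -283.3 + 537.82 + 770.68 = 1025.20.
At (870, 456): z = −576.9 − 596.7 + 1025.20 = -148.4 m.

-148.4 m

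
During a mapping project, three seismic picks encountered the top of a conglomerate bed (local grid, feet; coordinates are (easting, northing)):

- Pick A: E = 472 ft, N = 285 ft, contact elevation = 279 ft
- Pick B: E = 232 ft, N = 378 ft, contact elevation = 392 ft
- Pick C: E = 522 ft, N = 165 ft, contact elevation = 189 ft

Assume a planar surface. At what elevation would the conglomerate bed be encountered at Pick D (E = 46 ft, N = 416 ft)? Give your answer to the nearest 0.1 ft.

Two edge vectors: Pick A→Pick B = (-240, 93, 113), Pick A→Pick C = (50, -120, -90).
Normal n = (Pick A→Pick B) × (Pick A→Pick C) = (5190, -15950, 24150).
So ∂z/∂E = −n_x/n_z = −0.21491 and ∂z/∂N = −n_y/n_z = 0.66046.
Intercept c from Pick A: 279 + 101.44 − 188.23 = 192.21.
At (46, 416): z = −9.9 + 274.7 + 192.21 = 457.1 ft.

457.1 ft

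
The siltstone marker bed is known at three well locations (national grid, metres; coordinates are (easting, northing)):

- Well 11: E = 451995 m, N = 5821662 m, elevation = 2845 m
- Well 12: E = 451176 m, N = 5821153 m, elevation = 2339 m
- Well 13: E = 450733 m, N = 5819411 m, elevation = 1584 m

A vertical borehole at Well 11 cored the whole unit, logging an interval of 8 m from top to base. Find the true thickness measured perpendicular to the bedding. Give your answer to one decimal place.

7.1 m

Let the plane be z = a·E + b·N + c.
Well 12−Well 11: −819a − 509b = −506;  Well 13−Well 11: −1262a − 2251b = −1261.
Solving gives a = 0.41388, b = 0.32816.
|∇z| = √(a²+b²) = 0.52819, so dip δ = arctan(0.52819) = 27.84°.
True thickness = vertical thickness × cos δ = 8 × cos 27.84° = 7.1 m.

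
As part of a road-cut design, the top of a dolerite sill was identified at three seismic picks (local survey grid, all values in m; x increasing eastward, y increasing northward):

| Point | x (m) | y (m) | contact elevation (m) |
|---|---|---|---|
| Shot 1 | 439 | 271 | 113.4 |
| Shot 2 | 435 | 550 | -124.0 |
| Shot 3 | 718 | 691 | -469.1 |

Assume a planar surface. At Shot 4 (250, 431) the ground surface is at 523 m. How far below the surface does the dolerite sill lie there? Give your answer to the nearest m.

398 m

Let the plane be z = a·x + b·y + c.
Shot 2−Shot 1: −4a + 279b = −237.4;  Shot 3−Shot 1: 279a + 420b = −582.5.
Solving gives a = −0.78985, b = −0.86222.
Then c = 113.4 − a·439 − b·271 = 693.80.
At (250, 431): z_contact = −197.5 − 371.6 + 693.80 = 124.7 m.
Depth below ground = 523 − 124.7 = 398 m.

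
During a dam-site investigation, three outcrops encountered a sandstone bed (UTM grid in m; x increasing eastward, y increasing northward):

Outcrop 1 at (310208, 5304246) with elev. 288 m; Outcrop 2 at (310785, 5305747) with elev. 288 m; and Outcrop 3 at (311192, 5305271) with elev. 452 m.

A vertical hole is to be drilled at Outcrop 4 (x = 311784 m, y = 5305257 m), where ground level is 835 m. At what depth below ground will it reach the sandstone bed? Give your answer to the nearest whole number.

217 m

Two edge vectors: Outcrop 1→Outcrop 2 = (577, 1501, 0), Outcrop 1→Outcrop 3 = (984, 1025, 164).
Normal n = (Outcrop 1→Outcrop 2) × (Outcrop 1→Outcrop 3) = (246164, -94628, -885559).
So ∂z/∂x = −n_x/n_z = 0.27797583 and ∂z/∂y = −n_y/n_z = −0.10685680.
Intercept c from Outcrop 1: 288 − 86230.33 + 566794.75 = 480852.42.
At (311784, 5305257): z_contact = 86668.4 − 566902.8 + 480852.42 = 618.1 m.
Depth below ground = 835 − 618.1 = 217 m.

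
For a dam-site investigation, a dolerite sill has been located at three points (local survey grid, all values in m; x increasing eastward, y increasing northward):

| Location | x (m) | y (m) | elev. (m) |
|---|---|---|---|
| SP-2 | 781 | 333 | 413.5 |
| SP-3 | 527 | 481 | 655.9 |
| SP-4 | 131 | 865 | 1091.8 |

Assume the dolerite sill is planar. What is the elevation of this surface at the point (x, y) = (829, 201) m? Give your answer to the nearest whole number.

328 m

Let the plane be z = a·x + b·y + c.
SP-3−SP-2: −254a + 148b = 242.4;  SP-4−SP-2: −650a + 532b = 678.3.
Solving gives a = −0.73388, b = 0.37834.
Then c = 413.5 − a·781 − b·333 = 860.67.
At (829, 201): z = −608.4 + 76.0 + 860.67 = 328.3 m.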